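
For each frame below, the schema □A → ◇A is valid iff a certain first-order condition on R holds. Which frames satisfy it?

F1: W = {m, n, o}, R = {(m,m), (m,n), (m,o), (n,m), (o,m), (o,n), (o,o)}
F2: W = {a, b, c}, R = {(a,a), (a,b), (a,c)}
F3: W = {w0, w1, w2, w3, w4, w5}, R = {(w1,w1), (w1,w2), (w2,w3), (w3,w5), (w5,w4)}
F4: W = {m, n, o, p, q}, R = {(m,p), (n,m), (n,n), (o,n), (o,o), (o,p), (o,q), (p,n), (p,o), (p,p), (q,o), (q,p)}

F1, F4

This is the axiom for seriality; its first-order frame correspondent is ∀x ∃y Rxy.
F1: ✓.
F2: fails — world b has no successor.
F3: fails — world w0 has no successor.
F4: ✓.
Valid on: F1, F4.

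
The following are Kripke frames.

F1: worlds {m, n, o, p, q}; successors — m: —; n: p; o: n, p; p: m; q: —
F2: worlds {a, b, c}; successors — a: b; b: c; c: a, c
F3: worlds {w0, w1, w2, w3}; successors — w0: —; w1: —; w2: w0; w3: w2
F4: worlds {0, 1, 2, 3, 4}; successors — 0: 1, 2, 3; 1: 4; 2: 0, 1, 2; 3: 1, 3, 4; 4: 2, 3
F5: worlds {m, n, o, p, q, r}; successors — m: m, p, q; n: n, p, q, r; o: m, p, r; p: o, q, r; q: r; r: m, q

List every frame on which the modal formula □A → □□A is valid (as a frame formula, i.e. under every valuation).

none

The schema corresponds to transitivity: ∀x ∀y ∀z (Rxy ∧ Ryz → Rxz).
F1: fails — Rnp and Rpm but not Rnm.
F2: fails — Rca and Rab but not Rcb.
F3: fails — Rw3w2 and Rw2w0 but not Rw3w0.
F4: fails — R34 and R42 but not R32.
F5: fails — Rnr and Rrm but not Rnm.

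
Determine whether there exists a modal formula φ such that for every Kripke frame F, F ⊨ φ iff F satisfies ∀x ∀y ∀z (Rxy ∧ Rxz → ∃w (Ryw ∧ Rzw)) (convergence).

Yes — defined by ◇□r → □◇r

This is a Sahlqvist condition; the .2 axiom ◇□r → □◇r defines it.
Suppose ◇□r→□◇r is valid. Take Rxy, Rxz and set V(r)={w : Ryw}. Then □r at y so ◇□r at x, so □◇r at x, so ◇r at z, giving w with Rzw and Ryw.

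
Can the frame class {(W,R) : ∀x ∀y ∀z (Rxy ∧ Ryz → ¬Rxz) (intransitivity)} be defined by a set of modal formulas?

Not modally definable

Any modally definable frame class is closed under surjective bounded morphisms.
The 5-cycle (worlds a,b,c,d,e with a→b→c→d→e→a) is intransitive. Mapping every world to a single reflexive point • is a surjective bounded morphism; the reflexive point is not intransitive (R••∧R•• but R••).
So no modal formula (or set of formulas) defines exactly the intransitive frames.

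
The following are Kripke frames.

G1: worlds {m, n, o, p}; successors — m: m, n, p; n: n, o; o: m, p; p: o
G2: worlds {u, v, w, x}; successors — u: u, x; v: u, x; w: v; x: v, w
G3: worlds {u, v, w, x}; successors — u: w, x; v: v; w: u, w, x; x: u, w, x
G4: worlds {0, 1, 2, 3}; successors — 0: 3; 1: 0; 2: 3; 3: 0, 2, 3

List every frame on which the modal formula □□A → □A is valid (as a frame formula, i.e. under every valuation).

G3

This is the axiom for density; its first-order frame correspondent is ∀x ∀y (Rxy → ∃z (Rxz ∧ Rzy)).
G1: fails — Rpo but no z with Rpz and Rzo.
G2: fails — Rxw but no z with Rxz and Rzw.
G3: holds.
G4: fails — R10 but no z with R1z and Rz0.
Valid on: G3.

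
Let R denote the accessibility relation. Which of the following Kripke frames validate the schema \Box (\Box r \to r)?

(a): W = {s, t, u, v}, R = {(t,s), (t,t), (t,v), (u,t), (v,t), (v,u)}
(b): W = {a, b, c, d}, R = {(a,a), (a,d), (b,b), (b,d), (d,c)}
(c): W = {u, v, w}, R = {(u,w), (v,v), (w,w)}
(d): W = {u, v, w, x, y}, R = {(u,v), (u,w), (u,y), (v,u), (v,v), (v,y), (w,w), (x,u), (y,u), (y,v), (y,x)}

Frame correspondent (Sahlqvist): \forall x \forall y (Rxy \to Ryy) — i.e. shift-reflexivity.
(a): fails — Rtv but not Rvv.
(b): fails — Rdc but not Rcc.
(c): condition met.
(d): fails — Ryx but not Rxx.

(c)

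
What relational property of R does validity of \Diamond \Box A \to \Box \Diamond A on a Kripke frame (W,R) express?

Convergence

This schema is the .2 axiom.
Its frame correspondent is convergence — \forall x \forall y \forall z (Rxy \wedge Rxz \to \exists w (Ryw \wedge Rzw)).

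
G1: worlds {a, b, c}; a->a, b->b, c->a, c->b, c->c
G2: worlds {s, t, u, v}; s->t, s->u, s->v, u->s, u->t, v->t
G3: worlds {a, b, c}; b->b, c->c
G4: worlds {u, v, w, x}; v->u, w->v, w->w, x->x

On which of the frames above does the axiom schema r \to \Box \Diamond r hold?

G3

This is the axiom for symmetry; its first-order frame correspondent is \forall x \forall y (Rxy \to Ryx).
G1: fails — Rcb but not Rbc.
G2: fails — Rut but not Rtu.
G3: holds.
G4: fails — Rvu but not Ruv.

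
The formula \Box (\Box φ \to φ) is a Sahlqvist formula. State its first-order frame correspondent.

Suppose □(□φ→φ) is valid. Take Rxy and set V(φ)={w : Ryw}. Then at y, □φ holds; since □(□φ→φ) at x, □φ→φ at y, so φ at y, i.e. Ryy.

Shift-reflexivity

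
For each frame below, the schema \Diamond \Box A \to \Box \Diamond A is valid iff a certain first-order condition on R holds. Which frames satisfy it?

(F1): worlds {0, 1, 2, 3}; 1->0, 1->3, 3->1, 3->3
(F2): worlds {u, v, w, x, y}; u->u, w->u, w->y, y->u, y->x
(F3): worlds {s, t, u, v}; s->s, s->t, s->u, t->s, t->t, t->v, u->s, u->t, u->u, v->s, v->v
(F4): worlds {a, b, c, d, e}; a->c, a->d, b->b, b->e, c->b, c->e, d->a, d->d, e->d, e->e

(F3)

This is the axiom for convergence; its first-order frame correspondent is \forall x \forall y \forall z (Rxy \wedge Rxz \to \exists w (Ryw \wedge Rzw)).
(F1): fails — R10 and R10 but 0 and 0 have no common successor.
(F2): fails — Ryx and Ryx but x and x have no common successor.
(F3): ✓.
(F4): fails — Rac and Rad but c and d have no common successor.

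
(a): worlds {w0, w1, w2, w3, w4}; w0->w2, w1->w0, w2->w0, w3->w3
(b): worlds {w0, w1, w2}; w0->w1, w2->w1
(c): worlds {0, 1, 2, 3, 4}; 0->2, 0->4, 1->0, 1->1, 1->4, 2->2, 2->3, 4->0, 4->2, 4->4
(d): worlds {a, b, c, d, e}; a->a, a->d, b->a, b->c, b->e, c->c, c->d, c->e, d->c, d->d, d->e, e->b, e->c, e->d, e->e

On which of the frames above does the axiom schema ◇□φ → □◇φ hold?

(a), (d)

The schema corresponds to convergence: ∀x ∀y ∀z (Rxy ∧ Rxz → ∃w (Ryw ∧ Rzw)).
(a): condition met.
(b): fails — Rw0w1 and Rw0w1 but w1 and w1 have no common successor.
(c): fails — R23 and R23 but 3 and 3 have no common successor.
(d): condition met.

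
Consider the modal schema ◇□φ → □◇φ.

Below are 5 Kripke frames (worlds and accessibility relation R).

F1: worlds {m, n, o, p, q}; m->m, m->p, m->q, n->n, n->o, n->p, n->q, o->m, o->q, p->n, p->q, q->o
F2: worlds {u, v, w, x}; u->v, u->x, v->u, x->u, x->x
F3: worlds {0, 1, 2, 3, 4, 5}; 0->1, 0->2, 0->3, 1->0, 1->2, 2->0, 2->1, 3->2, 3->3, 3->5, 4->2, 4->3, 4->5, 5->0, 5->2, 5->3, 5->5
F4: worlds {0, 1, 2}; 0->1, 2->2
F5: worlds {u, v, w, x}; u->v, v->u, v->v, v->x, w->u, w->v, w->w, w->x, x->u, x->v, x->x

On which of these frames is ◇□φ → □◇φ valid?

The schema corresponds to convergence: ∀x ∀y ∀z (Rxy ∧ Rxz → ∃w (Ryw ∧ Rzw)).
F1: fails — Rmq and Rmm but q and m have no common successor.
F2: satisfies the condition.
F3: fails — R02 and R03 but 2 and 3 have no common successor.
F4: fails — R01 and R01 but 1 and 1 have no common successor.
F5: satisfies the condition.
Valid on: F2, F5.

F2, F5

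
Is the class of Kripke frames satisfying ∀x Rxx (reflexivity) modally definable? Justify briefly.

Yes, by □p → p

The condition is reflexivity. A defining modal formula is □p → p.
Suppose □p→p is valid. At any x set V(p)={w : Rxw}. Then □p holds at x, so p holds at x, i.e. Rxx.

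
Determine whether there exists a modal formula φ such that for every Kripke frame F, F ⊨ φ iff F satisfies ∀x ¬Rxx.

Not modally definable

If a class were modally definable it would be closed under surjective bounded morphisms (Goldblatt–Thomason).
The 2-cycle (worlds 0,1 with 0→1→0) is irreflexive, and the map sending every world to a single reflexive point • is a surjective bounded morphism (forth: every edge maps to (•,•); back: every world has a successor). So any modal formula valid on the 2-cycle is also valid on the reflexive point, which is not irreflexive.
So the class is not modally definable.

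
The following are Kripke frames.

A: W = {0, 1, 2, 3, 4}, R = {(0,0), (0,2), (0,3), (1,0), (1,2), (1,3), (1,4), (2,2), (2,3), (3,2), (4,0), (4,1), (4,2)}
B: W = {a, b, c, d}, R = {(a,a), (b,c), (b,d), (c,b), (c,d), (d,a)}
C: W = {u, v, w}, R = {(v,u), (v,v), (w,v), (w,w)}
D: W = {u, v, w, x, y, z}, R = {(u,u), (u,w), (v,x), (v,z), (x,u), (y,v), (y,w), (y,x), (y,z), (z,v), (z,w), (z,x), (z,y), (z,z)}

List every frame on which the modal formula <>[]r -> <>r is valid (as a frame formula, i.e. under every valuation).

A

The schema corresponds to a generalized confluence (Geach) condition: forall x forall y (xRy -> exists w (yRw & xRw)).
A: ✓.
B: fails — bRd but no w with dRw and bRw.
C: fails — vRu but no t with uRt and vRt.
D: fails — uRw but no t with wRt and uRt.
Valid on: A.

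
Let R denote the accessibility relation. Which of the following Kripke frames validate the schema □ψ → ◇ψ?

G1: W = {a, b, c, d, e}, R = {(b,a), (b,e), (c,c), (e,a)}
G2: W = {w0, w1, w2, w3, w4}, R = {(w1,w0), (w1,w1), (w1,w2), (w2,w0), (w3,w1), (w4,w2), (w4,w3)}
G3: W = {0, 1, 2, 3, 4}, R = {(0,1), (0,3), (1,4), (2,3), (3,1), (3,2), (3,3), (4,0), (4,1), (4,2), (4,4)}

G3

The schema corresponds to seriality: ∀x ∃y Rxy.
G1: fails — world a has no successor.
G2: fails — world w0 has no successor.
G3: satisfies the condition.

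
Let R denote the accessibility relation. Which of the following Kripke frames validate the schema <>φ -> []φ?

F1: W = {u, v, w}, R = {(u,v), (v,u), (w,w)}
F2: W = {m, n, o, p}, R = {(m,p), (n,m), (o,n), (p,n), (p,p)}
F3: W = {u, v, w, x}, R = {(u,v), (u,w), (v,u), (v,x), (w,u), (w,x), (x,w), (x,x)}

Frame correspondent (Sahlqvist): forall x forall y forall z (Rxy & Rxz -> y = z) — i.e. partial functionality.
F1: satisfies the condition.
F2: fails — p sees both n and p.
F3: fails — u sees both v and w.
Valid on: F1.

F1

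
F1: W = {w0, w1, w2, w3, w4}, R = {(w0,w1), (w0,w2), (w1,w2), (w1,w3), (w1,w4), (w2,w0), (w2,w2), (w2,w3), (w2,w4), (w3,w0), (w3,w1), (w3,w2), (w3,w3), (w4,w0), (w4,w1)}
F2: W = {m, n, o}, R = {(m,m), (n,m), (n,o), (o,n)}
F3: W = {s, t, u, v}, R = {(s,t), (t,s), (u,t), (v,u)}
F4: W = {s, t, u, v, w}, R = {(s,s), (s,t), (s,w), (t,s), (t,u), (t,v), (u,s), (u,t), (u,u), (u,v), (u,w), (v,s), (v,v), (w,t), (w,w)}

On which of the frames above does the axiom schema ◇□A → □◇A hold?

The schema corresponds to convergence: ∀x ∀y ∀z (Rxy ∧ Rxz → ∃w (Ryw ∧ Rzw)).
F1: ✓.
F2: fails — Rno and Rnm but o and m have no common successor.
F3: ✓.
F4: fails — Rsw and Rst but w and t have no common successor.
Valid on: F1, F3.

F1, F3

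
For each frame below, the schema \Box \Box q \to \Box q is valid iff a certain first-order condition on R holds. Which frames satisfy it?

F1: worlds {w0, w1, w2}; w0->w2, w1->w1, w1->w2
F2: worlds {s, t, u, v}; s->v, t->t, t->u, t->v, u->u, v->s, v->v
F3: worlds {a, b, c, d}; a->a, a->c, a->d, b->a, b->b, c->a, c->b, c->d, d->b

F2, F3

Frame correspondent (Sahlqvist): \forall x \forall y (Rxy \to \exists z (Rxz \wedge Rzy)) — i.e. density.
F1: fails — Rw0w2 but no z with Rw0z and Rzw2.
F2: condition met.
F3: condition met.
Valid on: F2, F3.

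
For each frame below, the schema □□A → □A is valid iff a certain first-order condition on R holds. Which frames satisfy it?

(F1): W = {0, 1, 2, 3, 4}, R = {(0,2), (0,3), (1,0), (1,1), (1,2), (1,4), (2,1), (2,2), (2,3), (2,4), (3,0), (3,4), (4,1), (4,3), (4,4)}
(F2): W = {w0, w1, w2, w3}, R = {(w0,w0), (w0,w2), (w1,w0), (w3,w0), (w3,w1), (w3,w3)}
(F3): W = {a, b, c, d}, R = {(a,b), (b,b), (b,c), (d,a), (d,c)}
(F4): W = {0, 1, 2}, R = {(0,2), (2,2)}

(F2), (F4)

The schema corresponds to density: ∀x ∀y (Rxy → ∃z (Rxz ∧ Rzy)).
(F1): fails — R30 but no z with R3z and Rz0.
(F2): holds.
(F3): fails — Rdc but no z with Rdz and Rzc.
(F4): holds.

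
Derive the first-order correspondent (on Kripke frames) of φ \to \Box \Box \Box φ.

\forall x \forall z (x R^3 z \to \exists w (x = w \wedge z = w))

This is a Sahlqvist (Geach-type) schema ◇^0□^0φ → □^3◇^0φ.
First-order correspondent: \forall x \forall z (x R^3 z \to \exists w (x = w \wedge z = w)).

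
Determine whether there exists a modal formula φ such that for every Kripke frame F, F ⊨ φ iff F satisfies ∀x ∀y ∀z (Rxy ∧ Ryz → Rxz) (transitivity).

The condition is transitivity. A defining modal formula is □q → □□q.
Suppose □q→□□q is valid. Take Rxy, Ryz and set V(q)={w : Rxw}. Then □q at x, so □□q at x, so □q at y, so q at z, i.e. Rxz.

Yes, by □q → □□q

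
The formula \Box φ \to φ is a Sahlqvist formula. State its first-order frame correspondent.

Suppose □φ→φ is valid. At any x set V(φ)={w : Rxw}. Then □φ holds at x, so φ holds at x, i.e. Rxx.
The converse is a direct semantic check.
Frame condition: \forall x Rxx.

reflexivity: \forall x Rxx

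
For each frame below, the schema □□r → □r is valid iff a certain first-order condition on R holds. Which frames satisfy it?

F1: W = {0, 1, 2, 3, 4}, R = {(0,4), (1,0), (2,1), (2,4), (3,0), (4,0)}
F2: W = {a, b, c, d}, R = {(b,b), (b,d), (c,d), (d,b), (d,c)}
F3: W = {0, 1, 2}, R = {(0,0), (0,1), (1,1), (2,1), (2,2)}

F3

This is the axiom for density; its first-order frame correspondent is ∀x ∀y (Rxy → ∃z (Rxz ∧ Rzy)).
F1: fails — R10 but no z with R1z and Rz0.
F2: fails — Rcd but no z with Rcz and Rzd.
F3: satisfies the condition.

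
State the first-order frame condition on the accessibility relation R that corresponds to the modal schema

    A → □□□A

This is a Sahlqvist (Geach-type) schema ◇^0□^0A → □^3◇^0A.
Minimal-valuation argument: fix x; take any y with xR^0y and any z with xR^3z. Set V(A) to the set of worlds R-reachable from y in exactly 0 steps. Then □^0A holds at y, so the antecedent holds at x; validity forces ◇^0A at z, giving a w with zR^0w and yR^0w.
First-order correspondent: ∀x ∀z (xR³z → ∃w (x = w ∧ z = w)).

∀x ∀z (xR³z → ∃w (x = w ∧ z = w))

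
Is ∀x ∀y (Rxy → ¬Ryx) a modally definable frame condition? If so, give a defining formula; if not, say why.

Modal frame validity is preserved under surjective bounded morphisms.
The 5-cycle (worlds w0,w1,w2,w3,w4 with w0→w1→w2→w3→w4→w0) is asymmetric. Mapping every world to a single reflexive point • is a surjective bounded morphism, and the reflexive point is not asymmetric (R•• but asymmetry requires ¬R••).
So no modal formula (or set of formulas) defines exactly the asymmetric frames.

Not definable by any modal formula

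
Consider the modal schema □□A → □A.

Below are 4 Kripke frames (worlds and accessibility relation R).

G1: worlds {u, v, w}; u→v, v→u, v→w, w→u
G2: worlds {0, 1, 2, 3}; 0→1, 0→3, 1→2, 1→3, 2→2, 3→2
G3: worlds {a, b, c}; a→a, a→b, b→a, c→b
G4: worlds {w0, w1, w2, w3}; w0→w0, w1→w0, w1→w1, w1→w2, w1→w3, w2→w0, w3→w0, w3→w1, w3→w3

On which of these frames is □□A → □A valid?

Frame correspondent (Sahlqvist): ∀x ∀y (Rxy → ∃z (Rxz ∧ Rzy)) — i.e. density.
G1: fails — Ruv but no z with Ruz and Rzv.
G2: fails — R01 but no z with R0z and Rz1.
G3: fails — Rcb but no z with Rcz and Rzb.
G4: condition met.
Valid on: G4.

G4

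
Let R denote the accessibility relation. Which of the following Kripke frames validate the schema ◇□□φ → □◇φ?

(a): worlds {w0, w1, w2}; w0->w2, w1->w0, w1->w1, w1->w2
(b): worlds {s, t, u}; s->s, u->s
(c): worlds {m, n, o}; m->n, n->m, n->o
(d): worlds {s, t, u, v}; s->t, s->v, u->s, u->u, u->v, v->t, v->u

(b)

The schema corresponds to a generalized confluence (Geach) condition: ∀x ∀y ∀z ((xRy ∧ xRz) → ∃w (yR²w ∧ zRw)).
(a): fails — w0Rw2, w0Rw2 but no w with w2R²w and w2Rw.
(b): holds.
(c): fails — mRn, mRn but no w with nR²w and nRw.
(d): fails — sRt, sRt but no w with tR²w and tRw.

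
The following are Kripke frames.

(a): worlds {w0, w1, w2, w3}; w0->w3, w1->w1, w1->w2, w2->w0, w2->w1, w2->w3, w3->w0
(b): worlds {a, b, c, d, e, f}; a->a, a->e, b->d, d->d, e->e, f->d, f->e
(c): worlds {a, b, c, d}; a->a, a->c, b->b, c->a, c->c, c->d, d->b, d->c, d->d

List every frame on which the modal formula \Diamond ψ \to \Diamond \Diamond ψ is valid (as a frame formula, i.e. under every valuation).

The schema corresponds to a generalized confluence (Geach) condition: \forall x \forall y (xRy \to \exists w (y = w \wedge x R^2 w)).
(a): fails — w0Rw3 but no w with w3=w and w0R²w.
(b): condition met.
(c): condition met.
Valid on: (b), (c).

(b), (c)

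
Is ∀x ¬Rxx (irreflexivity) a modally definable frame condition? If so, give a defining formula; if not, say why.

Any modally definable frame class is closed under surjective bounded morphisms.
The 2-cycle (worlds 0,1 with 0→1→0) is irreflexive, and the map sending every world to a single reflexive point • is a surjective bounded morphism (forth: every edge maps to (•,•); back: every world has a successor). So any modal formula valid on the 2-cycle is also valid on the reflexive point, which is not irreflexive.
Hence irreflexivity is not modally definable.

No — not modally definable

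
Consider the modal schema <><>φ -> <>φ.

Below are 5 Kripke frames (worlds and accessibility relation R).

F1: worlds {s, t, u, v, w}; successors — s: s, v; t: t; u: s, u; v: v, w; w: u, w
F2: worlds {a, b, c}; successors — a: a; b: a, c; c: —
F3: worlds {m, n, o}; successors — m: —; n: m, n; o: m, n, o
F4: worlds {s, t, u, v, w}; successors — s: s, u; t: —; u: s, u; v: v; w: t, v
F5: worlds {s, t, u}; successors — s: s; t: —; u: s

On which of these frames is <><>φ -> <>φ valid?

The schema corresponds to transitivity: forall x forall y forall z (Rxy & Ryz -> Rxz).
F1: fails — Rwu and Rus but not Rws.
F2: holds.
F3: holds.
F4: holds.
F5: holds.

F2, F3, F4, F5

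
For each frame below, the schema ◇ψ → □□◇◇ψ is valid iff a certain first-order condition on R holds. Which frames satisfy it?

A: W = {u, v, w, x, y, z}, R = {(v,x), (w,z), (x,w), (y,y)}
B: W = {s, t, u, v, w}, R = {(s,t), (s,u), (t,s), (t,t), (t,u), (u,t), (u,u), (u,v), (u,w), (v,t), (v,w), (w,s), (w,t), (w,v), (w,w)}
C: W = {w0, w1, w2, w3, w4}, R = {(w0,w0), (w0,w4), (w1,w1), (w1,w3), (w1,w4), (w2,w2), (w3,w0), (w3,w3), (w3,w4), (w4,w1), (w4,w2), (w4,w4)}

B

This is the axiom for a generalized confluence (Geach) condition; its first-order frame correspondent is ∀x ∀y ∀z ((xRy ∧ xR²z) → ∃w (y = w ∧ zR²w)).
A: fails — vRx, vR²w but no t with x=t and wR²t.
B: satisfies the condition.
C: fails — w0Rw0, w0R²w2 but no w with w0=w and w2R²w.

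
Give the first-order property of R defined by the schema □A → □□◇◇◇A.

This is a Sahlqvist (Geach-type) schema ◇^0□^1A → □^2◇^3A.
First-order correspondent: ∀x ∀z (xR²z → ∃w (xRw ∧ zR³w)).

∀x ∀z (xR²z → ∃w (xRw ∧ zR³w))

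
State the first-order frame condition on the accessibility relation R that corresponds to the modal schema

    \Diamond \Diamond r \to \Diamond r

\forall x \forall y (x R^2 y \to \exists w (y = w \wedge xRw))

This is a Sahlqvist (Geach-type) schema ◇^2□^0r → □^0◇^1r.
First-order correspondent: \forall x \forall y (x R^2 y \to \exists w (y = w \wedge xRw)).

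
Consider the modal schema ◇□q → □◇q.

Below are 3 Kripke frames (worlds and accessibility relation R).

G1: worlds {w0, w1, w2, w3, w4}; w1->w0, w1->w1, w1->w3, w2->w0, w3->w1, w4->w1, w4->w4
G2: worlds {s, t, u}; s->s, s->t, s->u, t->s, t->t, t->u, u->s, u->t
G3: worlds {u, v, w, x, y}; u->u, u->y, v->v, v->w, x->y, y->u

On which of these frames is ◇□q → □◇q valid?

G2

Frame correspondent (Sahlqvist): ∀x ∀y ∀z (Rxy ∧ Rxz → ∃w (Ryw ∧ Rzw)) — i.e. convergence.
G1: fails — Rw1w1 and Rw1w0 but w1 and w0 have no common successor.
G2: holds.
G3: fails — Rvv and Rvw but v and w have no common successor.
Valid on: G2.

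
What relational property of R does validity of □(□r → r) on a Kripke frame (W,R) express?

shift-reflexivity: ∀x ∀y (Rxy → Ryy)

This is the T□ axiom.
Its frame correspondent is shift-reflexivity — ∀x ∀y (Rxy → Ryy).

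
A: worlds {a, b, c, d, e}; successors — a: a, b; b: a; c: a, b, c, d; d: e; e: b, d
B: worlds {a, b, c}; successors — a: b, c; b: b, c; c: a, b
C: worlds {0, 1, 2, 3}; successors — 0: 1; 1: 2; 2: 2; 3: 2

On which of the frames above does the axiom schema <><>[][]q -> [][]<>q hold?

This is the axiom for a generalized confluence (Geach) condition; its first-order frame correspondent is forall x forall y forall z ((x R^2 y & x R^2 z) -> exists w (y R^2 w & zRw)).
A: fails — cR²a, cR²d but no w with aR²w and dRw.
B: satisfies the condition.
C: satisfies the condition.
Valid on: B, C.

B, C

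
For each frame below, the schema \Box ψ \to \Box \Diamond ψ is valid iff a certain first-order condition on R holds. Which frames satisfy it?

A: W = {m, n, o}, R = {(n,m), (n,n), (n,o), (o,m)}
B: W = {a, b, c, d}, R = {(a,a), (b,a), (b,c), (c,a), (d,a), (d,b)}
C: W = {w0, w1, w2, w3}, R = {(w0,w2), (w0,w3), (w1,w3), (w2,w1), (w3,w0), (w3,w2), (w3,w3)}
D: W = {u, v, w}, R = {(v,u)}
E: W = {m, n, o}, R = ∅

This is the axiom for a generalized confluence (Geach) condition; its first-order frame correspondent is \forall x \forall z (xRz \to \exists w (xRw \wedge zRw)).
A: fails — nRm but no w with nRw and mRw.
B: satisfies the condition.
C: fails — w0Rw2 but no w with w0Rw and w2Rw.
D: fails — vRu but no t with vRt and uRt.
E: satisfies the condition.

B, E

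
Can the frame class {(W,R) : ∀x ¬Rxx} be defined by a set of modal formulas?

Not modally definable

If a class were modally definable it would be closed under surjective bounded morphisms (Goldblatt–Thomason).
The 4-cycle (worlds w0,w1,w2,w3 with w0→w1→w2→w3→w0) is irreflexive, and the map sending every world to a single reflexive point • is a surjective bounded morphism (forth: every edge maps to (•,•); back: every world has a successor). So any modal formula valid on the 4-cycle is also valid on the reflexive point, which is not irreflexive.
So the class is not modally definable.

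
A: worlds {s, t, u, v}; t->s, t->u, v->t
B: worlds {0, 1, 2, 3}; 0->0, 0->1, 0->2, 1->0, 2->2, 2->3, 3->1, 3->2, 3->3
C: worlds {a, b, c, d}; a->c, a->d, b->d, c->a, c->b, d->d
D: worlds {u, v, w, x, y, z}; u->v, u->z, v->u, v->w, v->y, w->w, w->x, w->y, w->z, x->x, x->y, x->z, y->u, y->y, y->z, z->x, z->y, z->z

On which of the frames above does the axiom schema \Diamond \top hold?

This is the axiom for seriality; its first-order frame correspondent is \forall x \exists y Rxy.
A: fails — world s has no successor.
B: satisfies the condition.
C: satisfies the condition.
D: satisfies the condition.

B, C, D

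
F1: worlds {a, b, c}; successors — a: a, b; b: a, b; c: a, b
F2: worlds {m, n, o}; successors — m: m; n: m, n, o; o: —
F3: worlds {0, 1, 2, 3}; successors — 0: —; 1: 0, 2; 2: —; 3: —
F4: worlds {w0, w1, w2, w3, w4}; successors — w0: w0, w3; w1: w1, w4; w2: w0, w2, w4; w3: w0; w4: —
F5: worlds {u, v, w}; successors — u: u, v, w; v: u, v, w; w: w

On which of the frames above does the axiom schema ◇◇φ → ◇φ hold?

Frame correspondent (Sahlqvist): ∀x ∀y ∀z (Rxy ∧ Ryz → Rxz) — i.e. transitivity.
F1: satisfies the condition.
F2: satisfies the condition.
F3: satisfies the condition.
F4: fails — Rw3w0 and Rw0w3 but not Rw3w3.
F5: satisfies the condition.

F1, F2, F3, F5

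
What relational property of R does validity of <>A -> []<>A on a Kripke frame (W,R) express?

Suppose ◇A→□◇A is valid. Take Rxy, Rxz and set V(A)={y}. Then ◇A at x, so □◇A at x, so ◇A at z, so some w with Rzw has A; w=y, i.e. Rzy. By symmetry of the argument, Ryz.
The converse is a direct semantic check.
Frame condition: forall x forall y forall z (Rxy & Rxz -> Ryz).

the Euclidean property: forall x forall y forall z (Rxy & Rxz -> Ryz)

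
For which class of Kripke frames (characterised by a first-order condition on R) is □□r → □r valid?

Suppose □□r→□r is valid. Take Rxy and set V(r)={w : xR²w}. Then □□r at x, so □r at x, so r at y, i.e. ∃z(Rxz∧Rzy).
Conversely, any frame satisfying ∀x ∀y (Rxy → ∃z (Rxz ∧ Rzy)) validates the schema.
Frame condition: ∀x ∀y (Rxy → ∃z (Rxz ∧ Rzy)).

density: ∀x ∀y (Rxy → ∃z (Rxz ∧ Rzy))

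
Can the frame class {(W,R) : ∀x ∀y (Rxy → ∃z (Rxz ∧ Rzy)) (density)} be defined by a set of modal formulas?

This is a Sahlqvist condition; the C4 axiom □□p → □p defines it.
Suppose □□p→□p is valid. Take Rxy and set V(p)={w : xR²w}. Then □□p at x, so □p at x, so p at y, i.e. ∃z(Rxz∧Rzy).

Definable; □□p → □p defines it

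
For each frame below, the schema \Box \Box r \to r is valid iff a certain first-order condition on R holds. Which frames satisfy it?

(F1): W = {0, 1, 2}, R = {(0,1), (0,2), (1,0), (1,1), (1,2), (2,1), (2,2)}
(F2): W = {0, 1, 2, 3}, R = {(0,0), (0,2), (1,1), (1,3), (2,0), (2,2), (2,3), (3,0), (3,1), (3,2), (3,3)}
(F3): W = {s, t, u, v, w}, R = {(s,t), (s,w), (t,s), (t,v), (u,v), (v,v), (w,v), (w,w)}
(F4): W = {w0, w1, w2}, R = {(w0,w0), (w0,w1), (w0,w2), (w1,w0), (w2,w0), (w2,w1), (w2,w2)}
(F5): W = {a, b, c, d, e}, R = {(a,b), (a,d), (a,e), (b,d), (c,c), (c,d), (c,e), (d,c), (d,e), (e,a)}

(F1), (F2), (F4)

The schema corresponds to a generalized confluence (Geach) condition: \forall x \exists w (x R^2 w \wedge x = w).
(F1): ✓.
(F2): ✓.
(F3): fails — at u but no w* with uR²w* and u=w*.
(F4): ✓.
(F5): fails — at b but no w with bR²w and b=w.
Valid on: (F1), (F2), (F4).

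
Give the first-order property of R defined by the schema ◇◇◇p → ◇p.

∀x ∀y (xR³y → ∃w (y = w ∧ xRw))

This is a Sahlqvist (Geach-type) schema ◇^3□^0p → □^0◇^1p.
Minimal-valuation argument: fix x; take any y with xR^3y and any z with xR^0z. Set V(p) to the set of worlds R-reachable from y in exactly 0 steps. Then □^0p holds at y, so the antecedent holds at x; validity forces ◇^1p at z, giving a w with zR^1w and yR^0w.
First-order correspondent: ∀x ∀y (xR³y → ∃w (y = w ∧ xRw)).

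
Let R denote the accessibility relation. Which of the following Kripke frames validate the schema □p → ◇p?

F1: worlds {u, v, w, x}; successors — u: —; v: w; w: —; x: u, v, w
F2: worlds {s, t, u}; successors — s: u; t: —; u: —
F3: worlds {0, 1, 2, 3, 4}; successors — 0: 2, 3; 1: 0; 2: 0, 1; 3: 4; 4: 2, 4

This is the axiom for seriality; its first-order frame correspondent is ∀x ∃y Rxy.
F1: fails — world u has no successor.
F2: fails — world t has no successor.
F3: satisfies the condition.
Valid on: F3.

F3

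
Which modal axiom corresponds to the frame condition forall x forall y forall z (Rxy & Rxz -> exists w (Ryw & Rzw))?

This is convergence; the standard corresponding axiom is .2: ◇□p → □◇p.

◇□p → □◇p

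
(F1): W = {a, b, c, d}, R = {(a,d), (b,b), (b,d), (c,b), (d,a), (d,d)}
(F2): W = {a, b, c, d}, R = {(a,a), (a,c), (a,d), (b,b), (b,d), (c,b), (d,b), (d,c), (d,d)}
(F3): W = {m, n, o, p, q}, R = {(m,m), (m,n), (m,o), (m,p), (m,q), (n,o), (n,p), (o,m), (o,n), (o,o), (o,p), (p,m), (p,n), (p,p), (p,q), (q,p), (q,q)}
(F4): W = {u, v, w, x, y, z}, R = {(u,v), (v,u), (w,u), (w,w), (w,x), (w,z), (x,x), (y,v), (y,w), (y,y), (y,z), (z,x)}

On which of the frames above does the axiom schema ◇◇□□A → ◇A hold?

(F2), (F3)

Frame correspondent (Sahlqvist): ∀x ∀y (xR²y → ∃w (yR²w ∧ xRw)) — i.e. a generalized confluence (Geach) condition.
(F1): fails — cR²d but no w with dR²w and cRw.
(F2): satisfies the condition.
(F3): satisfies the condition.
(F4): fails — uR²u but no t with uR²t and uRt.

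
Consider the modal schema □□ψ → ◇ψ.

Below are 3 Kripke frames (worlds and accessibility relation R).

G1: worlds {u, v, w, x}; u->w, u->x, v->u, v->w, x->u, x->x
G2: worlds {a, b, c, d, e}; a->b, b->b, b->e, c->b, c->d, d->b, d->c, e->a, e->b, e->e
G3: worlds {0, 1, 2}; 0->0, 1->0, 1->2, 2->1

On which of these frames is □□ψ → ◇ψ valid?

G2

This is the axiom for a generalized confluence (Geach) condition; its first-order frame correspondent is ∀x ∃w (xR²w ∧ xRw).
G1: fails — at w but no t with wR²t and wRt.
G2: holds.
G3: fails — at 2 but no w with 2R²w and 2Rw.
Valid on: G2.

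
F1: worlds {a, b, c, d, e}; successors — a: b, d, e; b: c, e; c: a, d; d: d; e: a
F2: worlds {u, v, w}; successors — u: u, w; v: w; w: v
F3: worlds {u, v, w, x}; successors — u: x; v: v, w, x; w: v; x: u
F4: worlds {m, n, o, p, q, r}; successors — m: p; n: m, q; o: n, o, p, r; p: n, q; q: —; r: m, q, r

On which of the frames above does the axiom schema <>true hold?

F1, F2, F3

Frame correspondent (Sahlqvist): forall x exists y Rxy — i.e. seriality.
F1: satisfies the condition.
F2: satisfies the condition.
F3: satisfies the condition.
F4: fails — world q has no successor.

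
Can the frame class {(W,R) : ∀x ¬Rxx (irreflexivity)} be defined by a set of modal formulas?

Modal frame validity is preserved under surjective bounded morphisms.
The 5-cycle (worlds s,t,u,v,w with s→t→u→v→w→s) is irreflexive, and the map sending every world to a single reflexive point • is a surjective bounded morphism (forth: every edge maps to (•,•); back: every world has a successor). So any modal formula valid on the 5-cycle is also valid on the reflexive point, which is not irreflexive.
So the class is not modally definable.

Not modally definable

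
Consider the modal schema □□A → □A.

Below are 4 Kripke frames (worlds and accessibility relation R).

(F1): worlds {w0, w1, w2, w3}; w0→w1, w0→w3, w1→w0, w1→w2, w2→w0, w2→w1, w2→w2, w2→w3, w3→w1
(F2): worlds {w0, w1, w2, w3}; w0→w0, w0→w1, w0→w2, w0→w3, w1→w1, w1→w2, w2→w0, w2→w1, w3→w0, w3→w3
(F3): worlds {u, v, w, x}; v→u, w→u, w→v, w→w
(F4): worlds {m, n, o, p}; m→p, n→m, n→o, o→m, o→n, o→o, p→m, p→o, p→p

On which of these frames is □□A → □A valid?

(F2), (F4)

Frame correspondent (Sahlqvist): ∀x ∀y (Rxy → ∃z (Rxz ∧ Rzy)) — i.e. density.
(F1): fails — Rw3w1 but no z with Rw3z and Rzw1.
(F2): satisfies the condition.
(F3): fails — Rvu but no z with Rvz and Rzu.
(F4): satisfies the condition.
Valid on: (F2), (F4).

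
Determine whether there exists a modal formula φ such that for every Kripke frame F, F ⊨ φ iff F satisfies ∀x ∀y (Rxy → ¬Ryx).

Not modally definable

Any modally definable frame class is closed under surjective bounded morphisms.
The 5-cycle (worlds a,b,c,d,e with a→b→c→d→e→a) is asymmetric. Mapping every world to a single reflexive point • is a surjective bounded morphism, and the reflexive point is not asymmetric (R•• but asymmetry requires ¬R••).
So the class is not modally definable.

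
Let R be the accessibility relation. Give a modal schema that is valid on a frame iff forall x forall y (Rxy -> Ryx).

p → □◇p

This is symmetry; the standard corresponding axiom is B: p → □◇p.
Suppose p→□◇p is valid. Take Rxy and set V(p)={x}. Then p at x, so □◇p at x, so ◇p at y, so some z with Ryz has p; z=x, i.e. Ryx.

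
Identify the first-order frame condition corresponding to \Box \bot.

emptiness of R

□⊥ is valid iff no world has any successor (otherwise □⊥ fails at any world with one).
The converse is a direct semantic check.
So the correspondent is emptiness of R.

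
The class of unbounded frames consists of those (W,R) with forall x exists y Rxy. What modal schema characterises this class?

The condition is seriality. The D schema □p → ◇p defines it.

□p → ◇p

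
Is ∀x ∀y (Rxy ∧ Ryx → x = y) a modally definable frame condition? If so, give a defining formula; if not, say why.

No — not modally definable

Modal frame validity is preserved under surjective bounded morphisms.
The 4-cycle (worlds a,b,c,d with a→b→c→d→a) is antisymmetric. Sending even-indexed worlds to • and odd-indexed worlds to ∘ is a surjective bounded morphism onto the two-world frame with •↔∘, which is not antisymmetric.
So the class is not modally definable.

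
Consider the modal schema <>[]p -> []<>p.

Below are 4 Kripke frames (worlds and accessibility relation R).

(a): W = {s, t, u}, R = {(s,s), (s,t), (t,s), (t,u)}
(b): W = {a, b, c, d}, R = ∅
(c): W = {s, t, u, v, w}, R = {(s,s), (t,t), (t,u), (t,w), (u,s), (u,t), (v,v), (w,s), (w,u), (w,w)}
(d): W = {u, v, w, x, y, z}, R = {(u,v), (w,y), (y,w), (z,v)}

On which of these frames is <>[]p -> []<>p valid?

(b)

Frame correspondent (Sahlqvist): forall x forall y forall z (Rxy & Rxz -> exists w (Ryw & Rzw)) — i.e. convergence.
(a): fails — Rts and Rtu but s and u have no common successor.
(b): satisfies the condition.
(c): fails — Rut and Rus but t and s have no common successor.
(d): fails — Ruv and Ruv but v and v have no common successor.
Valid on: (b).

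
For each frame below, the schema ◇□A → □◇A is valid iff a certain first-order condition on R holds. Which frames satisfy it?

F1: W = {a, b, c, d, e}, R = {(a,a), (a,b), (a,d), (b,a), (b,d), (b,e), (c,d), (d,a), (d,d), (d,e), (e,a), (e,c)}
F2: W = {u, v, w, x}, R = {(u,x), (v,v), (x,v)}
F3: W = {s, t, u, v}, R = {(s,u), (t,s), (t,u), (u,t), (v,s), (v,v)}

F1, F2

The schema corresponds to convergence: ∀x ∀y ∀z (Rxy ∧ Rxz → ∃w (Ryw ∧ Rzw)).
F1: satisfies the condition.
F2: satisfies the condition.
F3: fails — Rts and Rtu but s and u have no common successor.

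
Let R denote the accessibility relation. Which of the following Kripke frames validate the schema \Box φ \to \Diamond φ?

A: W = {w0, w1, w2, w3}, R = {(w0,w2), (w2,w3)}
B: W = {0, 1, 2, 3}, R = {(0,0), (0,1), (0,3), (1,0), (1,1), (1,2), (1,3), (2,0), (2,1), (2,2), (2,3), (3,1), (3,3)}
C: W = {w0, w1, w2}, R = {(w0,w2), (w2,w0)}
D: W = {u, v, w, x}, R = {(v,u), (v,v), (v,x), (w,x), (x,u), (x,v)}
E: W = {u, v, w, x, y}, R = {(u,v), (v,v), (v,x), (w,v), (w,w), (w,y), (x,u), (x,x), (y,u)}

B, E

The schema corresponds to seriality: \forall x \exists y Rxy.
A: fails — world w1 has no successor.
B: ✓.
C: fails — world w1 has no successor.
D: fails — world u has no successor.
E: ✓.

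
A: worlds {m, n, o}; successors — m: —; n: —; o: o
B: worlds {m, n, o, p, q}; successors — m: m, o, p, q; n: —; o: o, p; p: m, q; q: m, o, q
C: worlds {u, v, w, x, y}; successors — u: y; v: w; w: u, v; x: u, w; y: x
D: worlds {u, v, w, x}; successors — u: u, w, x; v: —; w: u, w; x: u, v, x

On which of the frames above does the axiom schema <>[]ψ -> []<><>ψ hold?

A, B

Frame correspondent (Sahlqvist): forall x forall y forall z ((xRy & xRz) -> exists w (yRw & z R^2 w)) — i.e. a generalized confluence (Geach) condition.
A: condition met.
B: condition met.
C: fails — uRy, uRy but no t with yRt and yR²t.
D: fails — xRu, xRv but no t with uRt and vR²t.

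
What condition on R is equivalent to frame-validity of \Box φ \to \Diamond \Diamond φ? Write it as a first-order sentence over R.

\forall x \exists w (xRw \wedge x R^2 w)

This is a Sahlqvist (Geach-type) schema ◇^0□^1φ → □^0◇^2φ.
Minimal-valuation argument: fix x; take any y with xR^0y and any z with xR^0z. Set V(φ) to the set of worlds R-reachable from y in exactly 1 step. Then □^1φ holds at y, so the antecedent holds at x; validity forces ◇^2φ at z, giving a w with zR^2w and yR^1w.
First-order correspondent: \forall x \exists w (xRw \wedge x R^2 w).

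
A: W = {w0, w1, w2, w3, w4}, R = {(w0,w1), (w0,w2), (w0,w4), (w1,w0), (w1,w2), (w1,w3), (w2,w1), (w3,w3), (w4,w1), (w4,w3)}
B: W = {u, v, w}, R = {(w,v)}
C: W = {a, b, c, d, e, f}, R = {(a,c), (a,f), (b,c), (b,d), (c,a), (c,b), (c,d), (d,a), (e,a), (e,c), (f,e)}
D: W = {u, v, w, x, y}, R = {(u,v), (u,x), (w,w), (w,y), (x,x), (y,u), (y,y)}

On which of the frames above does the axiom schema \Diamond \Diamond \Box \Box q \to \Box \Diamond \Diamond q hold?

This is the axiom for a generalized confluence (Geach) condition; its first-order frame correspondent is \forall x \forall y \forall z ((x R^2 y \wedge xRz) \to \exists w (y R^2 w \wedge z R^2 w)).
A: satisfies the condition.
B: satisfies the condition.
C: fails — bR²a, bRd but no w with aR²w and dR²w.
D: fails — uR²x, uRv but no t with xR²t and vR²t.
Valid on: A, B.

A, B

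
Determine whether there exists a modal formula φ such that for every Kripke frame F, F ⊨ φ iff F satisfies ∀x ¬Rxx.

If a class were modally definable it would be closed under surjective bounded morphisms (Goldblatt–Thomason).
The 3-cycle (worlds s,t,u with s→t→u→s) is irreflexive, and the map sending every world to a single reflexive point • is a surjective bounded morphism (forth: every edge maps to (•,•); back: every world has a successor). So any modal formula valid on the 3-cycle is also valid on the reflexive point, which is not irreflexive.
So the class is not modally definable.

No — not modally definable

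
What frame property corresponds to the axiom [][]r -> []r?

density

Suppose □□r→□r is valid. Take Rxy and set V(r)={w : xR²w}. Then □□r at x, so □r at x, so r at y, i.e. ∃z(Rxz∧Rzy).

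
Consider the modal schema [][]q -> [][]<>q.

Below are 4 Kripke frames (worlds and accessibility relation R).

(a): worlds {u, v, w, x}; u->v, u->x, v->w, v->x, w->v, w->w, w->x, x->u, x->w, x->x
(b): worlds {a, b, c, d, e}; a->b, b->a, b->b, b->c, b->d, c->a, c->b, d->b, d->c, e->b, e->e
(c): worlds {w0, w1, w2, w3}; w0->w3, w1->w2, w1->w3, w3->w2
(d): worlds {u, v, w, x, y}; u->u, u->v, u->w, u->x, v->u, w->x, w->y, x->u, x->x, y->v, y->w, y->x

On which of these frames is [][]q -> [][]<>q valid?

Frame correspondent (Sahlqvist): forall x forall z (x R^2 z -> exists w (x R^2 w & zRw)) — i.e. a generalized confluence (Geach) condition.
(a): condition met.
(b): condition met.
(c): fails — w0R²w2 but no w with w0R²w and w2Rw.
(d): condition met.
Valid on: (a), (b), (d).

(a), (b), (d)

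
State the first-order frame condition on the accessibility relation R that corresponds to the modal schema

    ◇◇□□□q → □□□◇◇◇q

∀x ∀y ∀z ((xR²y ∧ xR³z) → ∃w (yR³w ∧ zR³w))

This is a Sahlqvist (Geach-type) schema ◇^2□^3q → □^3◇^3q.
Minimal-valuation argument: fix x; take any y with xR^2y and any z with xR^3z. Set V(q) to the set of worlds R-reachable from y in exactly 3 steps. Then □^3q holds at y, so the antecedent holds at x; validity forces ◇^3q at z, giving a w with zR^3w and yR^3w.
First-order correspondent: ∀x ∀y ∀z ((xR²y ∧ xR³z) → ∃w (yR³w ∧ zR³w)).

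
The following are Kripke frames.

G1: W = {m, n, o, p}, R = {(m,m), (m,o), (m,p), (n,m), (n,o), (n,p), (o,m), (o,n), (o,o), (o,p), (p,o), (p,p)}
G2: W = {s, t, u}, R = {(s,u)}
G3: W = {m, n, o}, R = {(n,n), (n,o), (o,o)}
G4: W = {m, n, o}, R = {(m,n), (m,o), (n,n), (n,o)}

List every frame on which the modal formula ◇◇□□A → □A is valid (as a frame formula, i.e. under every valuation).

G1, G2

The schema corresponds to a generalized confluence (Geach) condition: ∀x ∀y ∀z ((xR²y ∧ xRz) → ∃w (yR²w ∧ z = w)).
G1: satisfies the condition.
G2: satisfies the condition.
G3: fails — nR²o, nRn but no w with oR²w and n=w.
G4: fails — mR²o, mRn but no w with oR²w and n=w.
Valid on: G1, G2.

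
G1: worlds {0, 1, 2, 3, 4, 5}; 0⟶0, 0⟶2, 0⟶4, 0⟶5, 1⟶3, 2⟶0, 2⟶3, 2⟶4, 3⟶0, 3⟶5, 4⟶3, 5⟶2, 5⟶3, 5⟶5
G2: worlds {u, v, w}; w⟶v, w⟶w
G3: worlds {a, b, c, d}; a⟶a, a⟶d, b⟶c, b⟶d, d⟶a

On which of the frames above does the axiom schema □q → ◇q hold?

G1

Frame correspondent (Sahlqvist): ∀x ∃y Rxy — i.e. seriality.
G1: holds.
G2: fails — world u has no successor.
G3: fails — world c has no successor.
Valid on: G1.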